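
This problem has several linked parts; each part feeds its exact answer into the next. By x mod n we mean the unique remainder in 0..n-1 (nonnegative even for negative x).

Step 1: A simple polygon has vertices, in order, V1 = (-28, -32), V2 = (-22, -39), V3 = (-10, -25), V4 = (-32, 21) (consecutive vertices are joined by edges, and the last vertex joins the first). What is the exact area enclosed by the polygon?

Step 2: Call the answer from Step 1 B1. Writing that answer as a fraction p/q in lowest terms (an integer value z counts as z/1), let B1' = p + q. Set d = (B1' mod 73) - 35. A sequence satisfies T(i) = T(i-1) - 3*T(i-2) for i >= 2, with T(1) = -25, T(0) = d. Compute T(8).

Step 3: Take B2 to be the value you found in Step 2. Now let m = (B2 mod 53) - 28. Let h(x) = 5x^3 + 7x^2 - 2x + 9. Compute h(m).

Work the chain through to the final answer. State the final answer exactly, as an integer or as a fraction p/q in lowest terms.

-431

Step 1: cross terms: (-28*-39 - -22*-32)=388, (-22*-25 - -10*-39)=160, (-10*21 - -32*-25)=-1010, (-32*-32 - -28*21)=1612; twice the area = |1150| = 1150; area = 575; answer 575
Step 2: B1 = 575; threaded value p + q = 576; d = 30; T(2) = 1*(-25) - 3*(30) = -115; iterating: T(2)=-115, T(3)=-40, T(4)=305, T(5)=425, T(6)=-490, T(7)=-1765, T(8)=-295; answer -295
Step 3: B2 = -295; m = -5; 5*(-5)^3 + 7*(-5)^2 - 2*(-5)^1 + 9 = (-625) + (175) + (10) + (9) = -431; answer -431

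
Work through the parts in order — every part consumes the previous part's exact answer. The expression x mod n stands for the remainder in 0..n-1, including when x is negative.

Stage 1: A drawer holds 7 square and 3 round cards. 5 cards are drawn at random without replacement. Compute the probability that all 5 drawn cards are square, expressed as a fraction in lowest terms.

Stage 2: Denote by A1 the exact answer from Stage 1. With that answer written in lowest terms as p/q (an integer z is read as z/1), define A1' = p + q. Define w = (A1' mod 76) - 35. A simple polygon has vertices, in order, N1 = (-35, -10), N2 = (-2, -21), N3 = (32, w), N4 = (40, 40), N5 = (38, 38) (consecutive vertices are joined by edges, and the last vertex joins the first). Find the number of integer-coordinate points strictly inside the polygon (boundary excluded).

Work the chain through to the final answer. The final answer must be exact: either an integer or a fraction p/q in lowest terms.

Stage 1: total draws C(10,5) = 252; favorable C(7,5) = 21; P = 1/12; answer 1/12
Stage 2: A1 = 1/12; threaded value p + q = 13; w = -22; cross terms: (-35*-21 - -2*-10)=715, (-2*-22 - 32*-21)=716, (32*40 - 40*-22)=2160, (40*38 - 38*40)=0, (38*-10 - -35*38)=950; twice the area = |4541| = 4541; area = 4541/2; boundary points = 11 + 1 + 2 + 2 + 1 = 17; strictly interior points = area - boundary/2 + 1 = 2263; answer 2263

2263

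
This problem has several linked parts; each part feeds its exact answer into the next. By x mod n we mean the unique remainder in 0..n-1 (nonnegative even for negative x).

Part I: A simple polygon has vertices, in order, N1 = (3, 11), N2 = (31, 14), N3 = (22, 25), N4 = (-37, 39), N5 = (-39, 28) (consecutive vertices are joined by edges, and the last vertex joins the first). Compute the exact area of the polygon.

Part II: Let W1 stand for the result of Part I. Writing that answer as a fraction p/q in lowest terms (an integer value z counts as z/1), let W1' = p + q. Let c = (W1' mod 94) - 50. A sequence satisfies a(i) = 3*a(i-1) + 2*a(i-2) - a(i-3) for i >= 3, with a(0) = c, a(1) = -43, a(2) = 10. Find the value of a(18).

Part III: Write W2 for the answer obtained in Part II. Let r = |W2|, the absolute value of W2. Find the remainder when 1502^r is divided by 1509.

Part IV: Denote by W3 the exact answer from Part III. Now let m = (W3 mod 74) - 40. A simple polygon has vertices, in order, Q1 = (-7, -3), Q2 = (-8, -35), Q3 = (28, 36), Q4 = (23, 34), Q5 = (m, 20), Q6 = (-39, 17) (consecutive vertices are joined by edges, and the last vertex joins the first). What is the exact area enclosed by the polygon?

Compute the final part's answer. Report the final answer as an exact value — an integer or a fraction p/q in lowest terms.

Part I: cross terms: (3*14 - 31*11)=-299, (31*25 - 22*14)=467, (22*39 - -37*25)=1783, (-37*28 - -39*39)=485, (-39*11 - 3*28)=-513; twice the area = |1923| = 1923; area = 1923/2; answer 1923/2
Part II: W1 = 1923/2; threaded value p + q = 1925; c = -5; a(3) = 3*(10) + 2*(-43) - 1*(-5) = -51; iterating: a(3)=-51, a(4)=-90, a(5)=-382, a(6)=-1275, a(7)=-4499, a(8)=-15665, a(9)=-54718, a(10)=-190985, a(11)=-666726, a(12)=-2327430, a(13)=-8124757, a(14)=-28362405, a(15)=-99009299, a(16)=-345627950, a(17)=-1206540043, a(18)=-4211866730; answer -4211866730
Part III: W2 = -4211866730; r = 4211866730; squarings mod 1509: 1502^1=1502, 1502^2=49, 1502^4=892, 1502^8=421, 1502^16=688, 1502^32=1027, 1502^64=1447, 1502^128=826, 1502^256=208, 1502^512=1012, 1502^1024=1042, 1502^2048=793, 1502^4096=1105, 1502^8192=244, 1502^16384=685, 1502^32768=1435, 1502^65536=949, 1502^131072=1237, 1502^262144=43, 1502^524288=340, 1502^1048576=916, 1502^2097152=52, 1502^4194304=1195, 1502^8388608=511, 1502^16777216=64, 1502^33554432=1078, 1502^67108864=154, 1502^134217728=1081, 1502^268435456=595, 1502^536870912=919, 1502^1073741824=1030, 1502^2147483648=73; 1502^4211866730 = 1502^2 * 1502^8 * 1502^32 * 1502^64 * 1502^1024 * 1502^2048 * 1502^4096 * 1502^8192 * 1502^16384 * 1502^32768 * 1502^65536 * 1502^131072 * 1502^524288 * 1502^16777216 * 1502^33554432 * 1502^134217728 * 1502^268435456 * 1502^536870912 * 1502^1073741824 * 1502^2147483648 = 1390 (mod 1509); answer 1390
Part IV: W3 = 1390; m = 18; cross terms: (-7*-35 - -8*-3)=221, (-8*36 - 28*-35)=692, (28*34 - 23*36)=124, (23*20 - 18*34)=-152, (18*17 - -39*20)=1086, (-39*-3 - -7*17)=236; twice the area = |2207| = 2207; area = 2207/2; answer 2207/2

2207/2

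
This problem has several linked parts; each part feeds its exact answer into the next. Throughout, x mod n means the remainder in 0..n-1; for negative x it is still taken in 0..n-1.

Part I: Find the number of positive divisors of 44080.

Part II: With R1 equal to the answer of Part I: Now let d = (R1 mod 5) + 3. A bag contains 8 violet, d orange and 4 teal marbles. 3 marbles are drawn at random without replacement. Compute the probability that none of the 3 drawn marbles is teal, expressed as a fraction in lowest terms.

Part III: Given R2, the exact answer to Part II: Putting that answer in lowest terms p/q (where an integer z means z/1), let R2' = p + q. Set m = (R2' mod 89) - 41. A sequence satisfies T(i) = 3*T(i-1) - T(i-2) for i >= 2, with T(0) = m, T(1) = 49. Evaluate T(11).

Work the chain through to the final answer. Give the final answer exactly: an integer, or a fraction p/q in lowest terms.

908429

Part I: 44080 = 2^4 * 5 * 19 * 29; number of divisors = (4+1) * (1+1) * (1+1) * (1+1) = 40; answer 40
Part II: R1 = 40; d = 3; total draws C(15,3) = 455; favorable C(11,3) = 165; P = 33/91; answer 33/91
Part III: R2 = 33/91; threaded value p + q = 124; m = -6; T(2) = 3*(49) - 1*(-6) = 153; iterating: T(2)=153, T(3)=410, T(4)=1077, T(5)=2821, T(6)=7386, T(7)=19337, T(8)=50625, T(9)=132538, T(10)=346989, T(11)=908429; answer 908429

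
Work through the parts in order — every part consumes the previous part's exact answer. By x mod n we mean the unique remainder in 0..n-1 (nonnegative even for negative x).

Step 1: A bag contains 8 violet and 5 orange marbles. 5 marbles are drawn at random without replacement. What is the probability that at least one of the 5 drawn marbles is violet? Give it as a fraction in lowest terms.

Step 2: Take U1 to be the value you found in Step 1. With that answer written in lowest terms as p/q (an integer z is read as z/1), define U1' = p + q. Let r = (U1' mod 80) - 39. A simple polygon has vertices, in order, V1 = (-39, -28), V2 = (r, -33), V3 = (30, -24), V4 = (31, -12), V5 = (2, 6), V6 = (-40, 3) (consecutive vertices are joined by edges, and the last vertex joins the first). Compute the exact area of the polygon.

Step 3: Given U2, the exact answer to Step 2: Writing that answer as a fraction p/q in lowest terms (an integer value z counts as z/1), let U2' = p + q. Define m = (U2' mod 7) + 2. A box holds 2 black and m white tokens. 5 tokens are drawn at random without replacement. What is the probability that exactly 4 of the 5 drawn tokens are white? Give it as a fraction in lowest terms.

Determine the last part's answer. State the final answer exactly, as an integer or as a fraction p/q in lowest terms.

5/9

Step 1: total draws C(13,5) = 1287; complement C(5,5) = 1; favorable 1287 - 1 = 1286; P = 1286/1287; answer 1286/1287
Step 2: U1 = 1286/1287; threaded value p + q = 2573; r = -26; cross terms: (-39*-33 - -26*-28)=559, (-26*-24 - 30*-33)=1614, (30*-12 - 31*-24)=384, (31*6 - 2*-12)=210, (2*3 - -40*6)=246, (-40*-28 - -39*3)=1237; twice the area = |4250| = 4250; area = 2125; answer 2125
Step 3: U2 = 2125; threaded value p + q = 2126; m = 7; total draws C(9,5) = 126; favorable C(7,4)*C(2,1) = 70; P = 5/9; answer 5/9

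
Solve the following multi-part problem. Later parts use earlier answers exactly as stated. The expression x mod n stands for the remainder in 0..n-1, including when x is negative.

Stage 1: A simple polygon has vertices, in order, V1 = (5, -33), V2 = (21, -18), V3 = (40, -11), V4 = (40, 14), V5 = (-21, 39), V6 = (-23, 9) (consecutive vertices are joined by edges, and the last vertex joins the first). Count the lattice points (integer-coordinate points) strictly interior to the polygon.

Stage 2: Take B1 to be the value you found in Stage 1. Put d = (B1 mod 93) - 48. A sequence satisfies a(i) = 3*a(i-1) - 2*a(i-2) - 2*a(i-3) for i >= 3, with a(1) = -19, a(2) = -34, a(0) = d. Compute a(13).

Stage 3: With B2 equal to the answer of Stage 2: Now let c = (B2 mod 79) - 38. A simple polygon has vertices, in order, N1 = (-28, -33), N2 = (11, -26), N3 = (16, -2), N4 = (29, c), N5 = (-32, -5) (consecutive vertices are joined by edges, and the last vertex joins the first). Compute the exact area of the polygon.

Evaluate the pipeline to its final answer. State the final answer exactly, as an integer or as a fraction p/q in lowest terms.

1229

Stage 1: cross terms: (5*-18 - 21*-33)=603, (21*-11 - 40*-18)=489, (40*14 - 40*-11)=1000, (40*39 - -21*14)=1854, (-21*9 - -23*39)=708, (-23*-33 - 5*9)=714; twice the area = |5368| = 5368; area = 2684; boundary points = 1 + 1 + 25 + 1 + 2 + 14 = 44; strictly interior points = area - boundary/2 + 1 = 2663; answer 2663
Stage 2: B1 = 2663; d = 11; a(3) = 3*(-34) - 2*(-19) - 2*(11) = -86; iterating: a(3)=-86, a(4)=-152, a(5)=-216, a(6)=-172, a(7)=220, a(8)=1436, a(9)=4212, a(10)=9324, a(11)=16676, a(12)=22956, a(13)=16868; answer 16868
Stage 3: B2 = 16868; c = 3; cross terms: (-28*-26 - 11*-33)=1091, (11*-2 - 16*-26)=394, (16*3 - 29*-2)=106, (29*-5 - -32*3)=-49, (-32*-33 - -28*-5)=916; twice the area = |2458| = 2458; area = 1229; answer 1229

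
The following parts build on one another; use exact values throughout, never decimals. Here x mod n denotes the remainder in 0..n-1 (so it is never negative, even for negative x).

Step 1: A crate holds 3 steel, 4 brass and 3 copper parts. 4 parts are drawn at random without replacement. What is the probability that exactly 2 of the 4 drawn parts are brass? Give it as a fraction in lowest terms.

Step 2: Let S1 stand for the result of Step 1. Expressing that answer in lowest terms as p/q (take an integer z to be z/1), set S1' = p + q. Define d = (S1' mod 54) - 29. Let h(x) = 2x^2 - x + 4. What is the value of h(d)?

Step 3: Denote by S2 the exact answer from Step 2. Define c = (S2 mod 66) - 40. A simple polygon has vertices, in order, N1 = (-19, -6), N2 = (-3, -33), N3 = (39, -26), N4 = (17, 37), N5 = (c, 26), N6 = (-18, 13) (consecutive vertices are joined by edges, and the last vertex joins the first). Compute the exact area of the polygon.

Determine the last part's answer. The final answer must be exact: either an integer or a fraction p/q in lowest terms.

2814

Step 1: total draws C(10,4) = 210; favorable C(4,2)*C(6,2) = 90; P = 3/7; answer 3/7
Step 2: S1 = 3/7; threaded value p + q = 10; d = -19; 2*(-19)^2 - 1*(-19)^1 + 4 = (722) + (19) + (4) = 745; answer 745
Step 3: S2 = 745; c = -21; cross terms: (-19*-33 - -3*-6)=609, (-3*-26 - 39*-33)=1365, (39*37 - 17*-26)=1885, (17*26 - -21*37)=1219, (-21*13 - -18*26)=195, (-18*-6 - -19*13)=355; twice the area = |5628| = 5628; area = 2814; answer 2814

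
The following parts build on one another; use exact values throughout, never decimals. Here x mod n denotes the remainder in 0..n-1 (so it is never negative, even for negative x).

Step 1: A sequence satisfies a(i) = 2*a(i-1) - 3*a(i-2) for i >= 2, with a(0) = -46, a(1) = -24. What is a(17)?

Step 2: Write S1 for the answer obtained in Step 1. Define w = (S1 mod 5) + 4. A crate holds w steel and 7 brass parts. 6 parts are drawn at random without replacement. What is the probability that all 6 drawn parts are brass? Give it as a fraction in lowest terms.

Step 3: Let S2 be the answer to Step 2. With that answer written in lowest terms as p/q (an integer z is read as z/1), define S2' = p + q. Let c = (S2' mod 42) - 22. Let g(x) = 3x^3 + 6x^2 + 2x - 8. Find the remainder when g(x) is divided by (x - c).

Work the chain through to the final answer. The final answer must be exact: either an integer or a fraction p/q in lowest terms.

-4352

Step 1: a(2) = 2*(-24) - 3*(-46) = 90; iterating: a(2)=90, a(3)=252, a(4)=234, a(5)=-288, a(6)=-1278, a(7)=-1692, a(8)=450, a(9)=5976, a(10)=10602, a(11)=3276, a(12)=-25254, a(13)=-60336, a(14)=-44910, a(15)=91188, a(16)=317106, a(17)=360648; answer 360648
Step 2: S1 = 360648; w = 7; total draws C(14,6) = 3003; favorable C(7,6) = 7; P = 1/429; answer 1/429
Step 3: S2 = 1/429; threaded value p + q = 430; c = -12; remainder = value at the root: 3*(-12)^3 + 6*(-12)^2 + 2*(-12)^1 - 8 = (-5184) + (864) + (-24) + (-8) = -4352; answer -4352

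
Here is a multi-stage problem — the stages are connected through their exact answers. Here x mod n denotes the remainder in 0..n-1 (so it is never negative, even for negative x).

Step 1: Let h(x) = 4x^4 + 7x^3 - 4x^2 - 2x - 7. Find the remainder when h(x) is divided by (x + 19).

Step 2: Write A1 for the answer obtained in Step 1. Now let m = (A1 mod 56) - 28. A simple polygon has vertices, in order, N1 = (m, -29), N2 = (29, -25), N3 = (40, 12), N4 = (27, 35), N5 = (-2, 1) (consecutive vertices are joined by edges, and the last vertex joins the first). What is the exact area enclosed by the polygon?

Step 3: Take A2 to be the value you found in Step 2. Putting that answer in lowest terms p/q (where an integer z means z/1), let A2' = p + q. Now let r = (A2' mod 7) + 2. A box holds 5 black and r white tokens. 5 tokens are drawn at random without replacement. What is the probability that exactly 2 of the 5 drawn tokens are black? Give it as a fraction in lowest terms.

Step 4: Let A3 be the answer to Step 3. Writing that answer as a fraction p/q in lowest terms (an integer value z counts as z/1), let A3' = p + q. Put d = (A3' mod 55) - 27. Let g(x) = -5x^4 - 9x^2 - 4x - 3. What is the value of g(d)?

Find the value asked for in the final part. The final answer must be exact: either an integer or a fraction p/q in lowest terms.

Step 1: remainder = value at the root: 4*(-19)^4 + 7*(-19)^3 - 4*(-19)^2 - 2*(-19)^1 - 7 = (521284) + (-48013) + (-1444) + (38) + (-7) = 471858; answer 471858
Step 2: A1 = 471858; m = -26; cross terms: (-26*-25 - 29*-29)=1491, (29*12 - 40*-25)=1348, (40*35 - 27*12)=1076, (27*1 - -2*35)=97, (-2*-29 - -26*1)=84; twice the area = |4096| = 4096; area = 2048; answer 2048
Step 3: A2 = 2048; threaded value p + q = 2049; r = 7; total draws C(12,5) = 792; favorable C(5,2)*C(7,3) = 350; P = 175/396; answer 175/396
Step 4: A3 = 175/396; threaded value p + q = 571; d = -6; -5*(-6)^4 - 9*(-6)^2 - 4*(-6)^1 - 3 = (-6480) + (-324) + (24) + (-3) = -6783; answer -6783

-6783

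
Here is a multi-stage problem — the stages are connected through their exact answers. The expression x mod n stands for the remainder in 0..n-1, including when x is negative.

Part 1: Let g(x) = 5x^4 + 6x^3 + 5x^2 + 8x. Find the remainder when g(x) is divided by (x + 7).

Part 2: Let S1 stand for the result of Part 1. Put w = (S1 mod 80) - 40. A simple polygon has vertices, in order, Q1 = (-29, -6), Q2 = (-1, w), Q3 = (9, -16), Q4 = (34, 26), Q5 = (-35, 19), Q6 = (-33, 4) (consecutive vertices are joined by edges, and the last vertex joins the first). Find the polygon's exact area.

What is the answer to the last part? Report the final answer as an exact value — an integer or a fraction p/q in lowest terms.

2537/2

Part 1: remainder = value at the root: 5*(-7)^4 + 6*(-7)^3 + 5*(-7)^2 + 8*(-7)^1 = (12005) + (-2058) + (245) + (-56) = 10136; answer 10136
Part 2: S1 = 10136; w = 16; cross terms: (-29*16 - -1*-6)=-470, (-1*-16 - 9*16)=-128, (9*26 - 34*-16)=778, (34*19 - -35*26)=1556, (-35*4 - -33*19)=487, (-33*-6 - -29*4)=314; twice the area = |2537| = 2537; area = 2537/2; answer 2537/2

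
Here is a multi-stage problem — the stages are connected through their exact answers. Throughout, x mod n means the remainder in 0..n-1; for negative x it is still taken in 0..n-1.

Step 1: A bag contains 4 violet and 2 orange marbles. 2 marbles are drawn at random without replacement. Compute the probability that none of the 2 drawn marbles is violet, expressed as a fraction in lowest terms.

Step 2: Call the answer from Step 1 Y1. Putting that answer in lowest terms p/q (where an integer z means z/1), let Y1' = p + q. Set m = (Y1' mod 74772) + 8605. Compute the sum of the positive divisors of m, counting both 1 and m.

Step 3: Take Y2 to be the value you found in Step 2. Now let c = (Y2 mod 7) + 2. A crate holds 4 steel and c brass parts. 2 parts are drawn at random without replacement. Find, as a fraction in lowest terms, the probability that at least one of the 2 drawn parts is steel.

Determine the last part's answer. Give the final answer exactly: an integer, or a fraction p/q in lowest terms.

Step 1: total draws C(6,2) = 15; favorable C(2,2) = 1; P = 1/15; answer 1/15
Step 2: Y1 = 1/15; threaded value p + q = 16; m = 8621; 8621 = 37 * 233; sigma = (1 + 37) * (1 + 233) = 38 * 234 = 8892; answer 8892
Step 3: Y2 = 8892; c = 4; total draws C(8,2) = 28; complement C(4,2) = 6; favorable 28 - 6 = 22; P = 11/14; answer 11/14

11/14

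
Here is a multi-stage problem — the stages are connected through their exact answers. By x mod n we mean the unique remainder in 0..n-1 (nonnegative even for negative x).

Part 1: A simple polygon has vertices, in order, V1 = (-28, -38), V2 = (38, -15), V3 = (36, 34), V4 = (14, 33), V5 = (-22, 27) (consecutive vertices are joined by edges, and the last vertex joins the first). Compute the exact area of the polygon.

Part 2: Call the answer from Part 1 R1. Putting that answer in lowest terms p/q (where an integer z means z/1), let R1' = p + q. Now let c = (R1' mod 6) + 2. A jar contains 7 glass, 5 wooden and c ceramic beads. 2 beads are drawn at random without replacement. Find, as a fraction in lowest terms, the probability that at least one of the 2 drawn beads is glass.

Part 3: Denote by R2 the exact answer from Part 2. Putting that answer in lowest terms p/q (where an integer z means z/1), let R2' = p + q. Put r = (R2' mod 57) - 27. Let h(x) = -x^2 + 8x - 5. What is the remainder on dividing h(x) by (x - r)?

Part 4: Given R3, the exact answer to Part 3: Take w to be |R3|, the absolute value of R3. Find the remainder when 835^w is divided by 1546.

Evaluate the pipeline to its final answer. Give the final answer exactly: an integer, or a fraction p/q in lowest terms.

Part 1: cross terms: (-28*-15 - 38*-38)=1864, (38*34 - 36*-15)=1832, (36*33 - 14*34)=712, (14*27 - -22*33)=1104, (-22*-38 - -28*27)=1592; twice the area = |7104| = 7104; area = 3552; answer 3552
Part 2: R1 = 3552; threaded value p + q = 3553; c = 3; total draws C(15,2) = 105; complement C(8,2) = 28; favorable 105 - 28 = 77; P = 11/15; answer 11/15
Part 3: R2 = 11/15; threaded value p + q = 26; r = -1; remainder = value at the root: -1*(-1)^2 + 8*(-1)^1 - 5 = (-1) + (-8) + (-5) = -14; answer -14
Part 4: R3 = -14; w = 14; squarings mod 1546: 835^1=835, 835^2=1525, 835^4=441, 835^8=1231; 835^14 = 835^2 * 835^4 * 835^8 = 1459 (mod 1546); answer 1459

1459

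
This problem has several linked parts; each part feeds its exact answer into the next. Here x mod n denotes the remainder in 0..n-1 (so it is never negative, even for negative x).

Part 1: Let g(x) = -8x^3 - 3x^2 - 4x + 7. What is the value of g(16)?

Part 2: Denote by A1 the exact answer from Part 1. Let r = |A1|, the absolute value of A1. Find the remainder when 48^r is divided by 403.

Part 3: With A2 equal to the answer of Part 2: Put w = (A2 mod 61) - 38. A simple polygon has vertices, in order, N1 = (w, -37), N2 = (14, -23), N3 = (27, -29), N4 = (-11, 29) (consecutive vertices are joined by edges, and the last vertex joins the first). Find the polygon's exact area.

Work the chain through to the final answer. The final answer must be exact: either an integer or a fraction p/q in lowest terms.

Part 1: -8*(16)^3 - 3*(16)^2 - 4*(16)^1 + 7 = (-32768) + (-768) + (-64) + (7) = -33593; answer -33593
Part 2: A1 = -33593; r = 33593; squarings mod 403: 48^1=48, 48^2=289, 48^4=100, 48^8=328, 48^16=386, 48^32=289, 48^64=100, 48^128=328, 48^256=386, 48^512=289, 48^1024=100, 48^2048=328, 48^4096=386, 48^8192=289, 48^16384=100, 48^32768=328; 48^33593 = 48^1 * 48^8 * 48^16 * 48^32 * 48^256 * 48^512 * 48^32768 = 354 (mod 403); answer 354
Part 3: A2 = 354; w = 11; cross terms: (11*-23 - 14*-37)=265, (14*-29 - 27*-23)=215, (27*29 - -11*-29)=464, (-11*-37 - 11*29)=88; twice the area = |1032| = 1032; area = 516; answer 516

516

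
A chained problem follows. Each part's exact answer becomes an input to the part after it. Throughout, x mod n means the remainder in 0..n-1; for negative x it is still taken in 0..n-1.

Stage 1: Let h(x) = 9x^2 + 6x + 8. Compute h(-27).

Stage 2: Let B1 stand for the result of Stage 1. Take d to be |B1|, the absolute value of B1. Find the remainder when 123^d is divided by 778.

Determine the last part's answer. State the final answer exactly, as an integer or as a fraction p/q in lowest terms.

479

Stage 1: 9*(-27)^2 + 6*(-27)^1 + 8 = (6561) + (-162) + (8) = 6407; answer 6407
Stage 2: B1 = 6407; d = 6407; squarings mod 778: 123^1=123, 123^2=347, 123^4=597, 123^8=85, 123^16=223, 123^32=715, 123^64=79, 123^128=17, 123^256=289, 123^512=275, 123^1024=159, 123^2048=385, 123^4096=405; 123^6407 = 123^1 * 123^2 * 123^4 * 123^256 * 123^2048 * 123^4096 = 479 (mod 778); answer 479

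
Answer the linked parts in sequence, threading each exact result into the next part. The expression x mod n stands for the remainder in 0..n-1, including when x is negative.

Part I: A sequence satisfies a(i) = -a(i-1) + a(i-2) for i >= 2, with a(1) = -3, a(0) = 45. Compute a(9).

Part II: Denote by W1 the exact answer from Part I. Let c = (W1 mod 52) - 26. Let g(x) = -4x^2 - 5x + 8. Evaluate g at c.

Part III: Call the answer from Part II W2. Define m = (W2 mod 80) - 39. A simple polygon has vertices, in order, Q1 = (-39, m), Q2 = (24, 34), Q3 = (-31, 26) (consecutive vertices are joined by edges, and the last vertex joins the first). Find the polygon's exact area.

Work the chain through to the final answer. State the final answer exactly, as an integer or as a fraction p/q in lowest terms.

Part I: a(2) = -1*(-3) + 1*(45) = 48; iterating: a(2)=48, a(3)=-51, a(4)=99, a(5)=-150, a(6)=249, a(7)=-399, a(8)=648, a(9)=-1047; answer -1047
Part II: W1 = -1047; c = 19; -4*(19)^2 - 5*(19)^1 + 8 = (-1444) + (-95) + (8) = -1531; answer -1531
Part III: W2 = -1531; m = 30; cross terms: (-39*34 - 24*30)=-2046, (24*26 - -31*34)=1678, (-31*30 - -39*26)=84; twice the area = |-284| = 284; area = 142; answer 142

142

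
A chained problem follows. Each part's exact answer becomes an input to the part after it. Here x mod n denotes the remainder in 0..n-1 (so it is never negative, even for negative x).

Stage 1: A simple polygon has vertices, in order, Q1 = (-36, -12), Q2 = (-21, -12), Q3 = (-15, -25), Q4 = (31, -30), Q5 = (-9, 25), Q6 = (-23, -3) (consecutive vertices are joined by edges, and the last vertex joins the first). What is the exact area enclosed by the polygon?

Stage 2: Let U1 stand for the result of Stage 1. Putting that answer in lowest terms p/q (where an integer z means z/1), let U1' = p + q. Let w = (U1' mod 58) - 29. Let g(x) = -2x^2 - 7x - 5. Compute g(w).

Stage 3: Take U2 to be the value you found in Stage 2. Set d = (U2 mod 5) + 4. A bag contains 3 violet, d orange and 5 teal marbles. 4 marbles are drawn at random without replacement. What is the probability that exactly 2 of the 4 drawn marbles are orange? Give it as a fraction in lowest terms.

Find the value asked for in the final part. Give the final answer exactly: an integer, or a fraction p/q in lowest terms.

28/65

Stage 1: cross terms: (-36*-12 - -21*-12)=180, (-21*-25 - -15*-12)=345, (-15*-30 - 31*-25)=1225, (31*25 - -9*-30)=505, (-9*-3 - -23*25)=602, (-23*-12 - -36*-3)=168; twice the area = |3025| = 3025; area = 3025/2; answer 3025/2
Stage 2: U1 = 3025/2; threaded value p + q = 3027; w = -18; -2*(-18)^2 - 7*(-18)^1 - 5 = (-648) + (126) + (-5) = -527; answer -527
Stage 3: U2 = -527; d = 7; total draws C(15,4) = 1365; favorable C(7,2)*C(8,2) = 588; P = 28/65; answer 28/65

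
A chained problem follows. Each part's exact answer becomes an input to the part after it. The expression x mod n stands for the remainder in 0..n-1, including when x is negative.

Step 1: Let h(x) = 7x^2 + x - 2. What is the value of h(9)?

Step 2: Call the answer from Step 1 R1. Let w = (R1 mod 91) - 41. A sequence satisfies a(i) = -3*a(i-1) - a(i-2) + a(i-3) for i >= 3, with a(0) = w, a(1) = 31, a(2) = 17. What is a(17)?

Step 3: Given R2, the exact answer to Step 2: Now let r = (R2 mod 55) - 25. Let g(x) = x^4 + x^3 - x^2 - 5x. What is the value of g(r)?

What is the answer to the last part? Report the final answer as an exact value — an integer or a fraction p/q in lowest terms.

700

Step 1: 7*(9)^2 + 1*(9)^1 - 2 = (567) + (9) + (-2) = 574; answer 574
Step 2: R1 = 574; w = -13; a(3) = -3*(17) - 1*(31) + 1*(-13) = -95; iterating: a(3)=-95, a(4)=299, a(5)=-785, a(6)=1961, a(7)=-4799, a(8)=11651, a(9)=-28193, a(10)=68129, a(11)=-164543, a(12)=397307, a(13)=-959249, a(14)=2315897, a(15)=-5591135, a(16)=13498259, a(17)=-32587745; answer -32587745
Step 3: R2 = -32587745; r = 5; 1*(5)^4 + 1*(5)^3 - 1*(5)^2 - 5*(5)^1 = (625) + (125) + (-25) + (-25) = 700; answer 700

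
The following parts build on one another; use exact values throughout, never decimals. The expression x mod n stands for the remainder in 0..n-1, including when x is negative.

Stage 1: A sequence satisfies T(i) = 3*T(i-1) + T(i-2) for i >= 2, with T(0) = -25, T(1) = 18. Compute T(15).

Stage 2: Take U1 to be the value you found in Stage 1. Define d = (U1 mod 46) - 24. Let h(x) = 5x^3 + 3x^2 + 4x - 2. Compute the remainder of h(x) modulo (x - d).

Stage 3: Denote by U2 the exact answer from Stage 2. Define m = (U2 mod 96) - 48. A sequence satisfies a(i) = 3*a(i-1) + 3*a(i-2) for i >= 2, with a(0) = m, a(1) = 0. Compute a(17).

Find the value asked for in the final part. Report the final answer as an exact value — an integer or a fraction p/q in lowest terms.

Stage 1: T(2) = 3*(18) + 1*(-25) = 29; iterating: T(2)=29, T(3)=105, T(4)=344, T(5)=1137, T(6)=3755, T(7)=12402, T(8)=40961, T(9)=135285, T(10)=446816, T(11)=1475733, T(12)=4874015, T(13)=16097778, T(14)=53167349, T(15)=175599825; answer 175599825
Stage 2: U1 = 175599825; d = -1; remainder = value at the root: 5*(-1)^3 + 3*(-1)^2 + 4*(-1)^1 - 2 = (-5) + (3) + (-4) + (-2) = -8; answer -8
Stage 3: U2 = -8; m = 40; a(2) = 3*(0) + 3*(40) = 120; iterating: a(2)=120, a(3)=360, a(4)=1440, a(5)=5400, a(6)=20520, a(7)=77760, a(8)=294840, a(9)=1117800, a(10)=4237920, a(11)=16067160, a(12)=60915240, a(13)=230947200, a(14)=875587320, a(15)=3319603560, a(16)=12585572640, a(17)=47715528600; answer 47715528600

47715528600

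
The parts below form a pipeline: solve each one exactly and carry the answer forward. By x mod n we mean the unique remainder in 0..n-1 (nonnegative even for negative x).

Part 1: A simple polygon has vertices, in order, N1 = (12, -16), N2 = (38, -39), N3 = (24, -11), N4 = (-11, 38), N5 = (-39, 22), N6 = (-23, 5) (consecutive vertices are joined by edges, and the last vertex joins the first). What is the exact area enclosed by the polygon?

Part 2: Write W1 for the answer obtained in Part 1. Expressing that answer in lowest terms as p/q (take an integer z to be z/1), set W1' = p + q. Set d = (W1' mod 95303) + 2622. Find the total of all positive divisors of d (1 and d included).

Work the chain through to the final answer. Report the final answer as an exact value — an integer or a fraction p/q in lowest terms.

5376

Part 1: cross terms: (12*-39 - 38*-16)=140, (38*-11 - 24*-39)=518, (24*38 - -11*-11)=791, (-11*22 - -39*38)=1240, (-39*5 - -23*22)=311, (-23*-16 - 12*5)=308; twice the area = |3308| = 3308; area = 1654; answer 1654
Part 2: W1 = 1654; threaded value p + q = 1655; d = 4277; 4277 = 7 * 13 * 47; sigma = (1 + 7) * (1 + 13) * (1 + 47) = 8 * 14 * 48 = 5376; answer 5376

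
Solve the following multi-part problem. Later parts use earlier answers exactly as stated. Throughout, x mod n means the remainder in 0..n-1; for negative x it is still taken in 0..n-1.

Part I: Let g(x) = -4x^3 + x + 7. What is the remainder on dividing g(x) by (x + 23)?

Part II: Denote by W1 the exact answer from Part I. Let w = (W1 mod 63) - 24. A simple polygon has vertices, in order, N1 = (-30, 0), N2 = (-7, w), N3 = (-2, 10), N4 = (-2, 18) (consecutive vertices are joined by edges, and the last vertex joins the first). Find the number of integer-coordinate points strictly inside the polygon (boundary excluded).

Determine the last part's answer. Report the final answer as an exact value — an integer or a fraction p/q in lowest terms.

Part I: remainder = value at the root: -4*(-23)^3 + 1*(-23)^1 + 7 = (48668) + (-23) + (7) = 48652; answer 48652
Part II: W1 = 48652; w = -8; cross terms: (-30*-8 - -7*0)=240, (-7*10 - -2*-8)=-86, (-2*18 - -2*10)=-16, (-2*0 - -30*18)=540; twice the area = |678| = 678; area = 339; boundary points = 1 + 1 + 8 + 2 = 12; strictly interior points = area - boundary/2 + 1 = 334; answer 334

334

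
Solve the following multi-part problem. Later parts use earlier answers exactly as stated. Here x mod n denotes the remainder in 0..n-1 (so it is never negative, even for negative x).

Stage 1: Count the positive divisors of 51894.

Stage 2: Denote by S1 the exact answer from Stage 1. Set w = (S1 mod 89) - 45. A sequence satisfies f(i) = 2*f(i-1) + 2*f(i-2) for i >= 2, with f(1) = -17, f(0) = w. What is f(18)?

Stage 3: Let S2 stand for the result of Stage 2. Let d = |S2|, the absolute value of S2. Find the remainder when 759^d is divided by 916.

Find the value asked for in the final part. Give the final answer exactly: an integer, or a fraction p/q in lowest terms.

289

Stage 1: 51894 = 2 * 3^3 * 31^2; number of divisors = (1+1) * (3+1) * (2+1) = 24; answer 24
Stage 2: S1 = 24; w = -21; f(2) = 2*(-17) + 2*(-21) = -76; iterating: f(2)=-76, f(3)=-186, f(4)=-524, f(5)=-1420, f(6)=-3888, f(7)=-10616, f(8)=-29008, f(9)=-79248, f(10)=-216512, f(11)=-591520, f(12)=-1616064, f(13)=-4415168, f(14)=-12062464, f(15)=-32955264, f(16)=-90035456, f(17)=-245981440, f(18)=-672033792; answer -672033792
Stage 3: S2 = -672033792; d = 672033792; squarings mod 916: 759^1=759, 759^2=833, 759^4=477, 759^8=361, 759^16=249, 759^32=629, 759^64=845, 759^128=461, 759^256=9, 759^512=81, 759^1024=149, 759^2048=217, 759^4096=373, 759^8192=813, 759^16384=533, 759^32768=129, 759^65536=153, 759^131072=509, 759^262144=769, 759^524288=541, 759^1048576=477, 759^2097152=361, 759^4194304=249, 759^8388608=629, 759^16777216=845, 759^33554432=461, 759^67108864=9, 759^134217728=81, 759^268435456=149, 759^536870912=217; 759^672033792 = 759^1024 * 759^2048 * 759^8192 * 759^16384 * 759^131072 * 759^262144 * 759^524288 * 759^134217728 * 759^536870912 = 289 (mod 916); answer 289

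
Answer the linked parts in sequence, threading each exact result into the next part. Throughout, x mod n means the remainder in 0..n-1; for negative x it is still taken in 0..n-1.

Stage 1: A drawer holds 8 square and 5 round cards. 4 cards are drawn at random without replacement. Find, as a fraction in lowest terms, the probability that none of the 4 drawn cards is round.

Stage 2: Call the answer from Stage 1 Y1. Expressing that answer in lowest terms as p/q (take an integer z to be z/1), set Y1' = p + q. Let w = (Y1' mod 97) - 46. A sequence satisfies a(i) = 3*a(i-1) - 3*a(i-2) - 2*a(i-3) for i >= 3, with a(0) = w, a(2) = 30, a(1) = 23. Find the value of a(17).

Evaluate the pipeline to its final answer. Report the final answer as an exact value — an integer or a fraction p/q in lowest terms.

Stage 1: total draws C(13,4) = 715; favorable C(8,4) = 70; P = 14/143; answer 14/143
Stage 2: Y1 = 14/143; threaded value p + q = 157; w = 14; a(3) = 3*(30) - 3*(23) - 2*(14) = -7; iterating: a(3)=-7, a(4)=-157, a(5)=-510, a(6)=-1045, a(7)=-1291, a(8)=282, a(9)=6809, a(10)=22163, a(11)=45498, a(12)=56387, a(13)=-11659, a(14)=-295134, a(15)=-963199, a(16)=-1980877, a(17)=-2462766; answer -2462766

-2462766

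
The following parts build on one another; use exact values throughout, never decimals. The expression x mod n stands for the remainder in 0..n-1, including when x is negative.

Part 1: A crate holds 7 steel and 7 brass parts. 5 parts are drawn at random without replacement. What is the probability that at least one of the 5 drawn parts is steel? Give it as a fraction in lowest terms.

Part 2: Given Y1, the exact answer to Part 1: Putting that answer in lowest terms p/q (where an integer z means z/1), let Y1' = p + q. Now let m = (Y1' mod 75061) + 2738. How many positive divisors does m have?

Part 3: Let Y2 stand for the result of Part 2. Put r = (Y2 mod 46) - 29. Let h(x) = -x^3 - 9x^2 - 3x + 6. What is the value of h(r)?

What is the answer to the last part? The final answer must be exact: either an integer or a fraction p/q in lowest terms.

Part 1: total draws C(14,5) = 2002; complement C(7,5) = 21; favorable 2002 - 21 = 1981; P = 283/286; answer 283/286
Part 2: Y1 = 283/286; threaded value p + q = 569; m = 3307; 3307 is prime, so its only divisors are 1 and 3307; count = 2; answer 2
Part 3: Y2 = 2; r = -27; -1*(-27)^3 - 9*(-27)^2 - 3*(-27)^1 + 6 = (19683) + (-6561) + (81) + (6) = 13209; answer 13209

13209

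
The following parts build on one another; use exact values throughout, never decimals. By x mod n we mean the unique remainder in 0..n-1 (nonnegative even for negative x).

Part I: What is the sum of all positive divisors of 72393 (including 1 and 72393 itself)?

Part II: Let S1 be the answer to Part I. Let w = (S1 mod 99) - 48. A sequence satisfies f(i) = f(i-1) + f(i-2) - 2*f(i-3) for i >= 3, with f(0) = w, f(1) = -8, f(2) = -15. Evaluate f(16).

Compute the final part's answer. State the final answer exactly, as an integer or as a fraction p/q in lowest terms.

Part I: 72393 = 3 * 59 * 409; sigma = (1 + 3) * (1 + 59) * (1 + 409) = 4 * 60 * 410 = 98400; answer 98400
Part II: S1 = 98400; w = 45; f(3) = 1*(-15) + 1*(-8) - 2*(45) = -113; iterating: f(3)=-113, f(4)=-112, f(5)=-195, f(6)=-81, f(7)=-52, f(8)=257, f(9)=367, f(10)=728, f(11)=581, f(12)=575, f(13)=-300, f(14)=-887, f(15)=-2337, f(16)=-2624; answer -2624

-2624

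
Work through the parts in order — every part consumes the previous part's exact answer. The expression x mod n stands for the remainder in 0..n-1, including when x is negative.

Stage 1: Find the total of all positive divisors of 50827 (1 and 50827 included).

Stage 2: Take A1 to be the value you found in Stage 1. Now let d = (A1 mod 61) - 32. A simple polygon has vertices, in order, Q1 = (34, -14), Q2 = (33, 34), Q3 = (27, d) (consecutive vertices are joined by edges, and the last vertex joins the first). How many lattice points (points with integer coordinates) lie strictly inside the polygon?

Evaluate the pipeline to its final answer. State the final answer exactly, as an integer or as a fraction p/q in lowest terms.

167

Stage 1: 50827 = 7 * 53 * 137; sigma = (1 + 7) * (1 + 53) * (1 + 137) = 8 * 54 * 138 = 59616; answer 59616
Stage 2: A1 = 59616; d = -13; cross terms: (34*34 - 33*-14)=1618, (33*-13 - 27*34)=-1347, (27*-14 - 34*-13)=64; twice the area = |335| = 335; area = 335/2; boundary points = 1 + 1 + 1 = 3; strictly interior points = area - boundary/2 + 1 = 167; answer 167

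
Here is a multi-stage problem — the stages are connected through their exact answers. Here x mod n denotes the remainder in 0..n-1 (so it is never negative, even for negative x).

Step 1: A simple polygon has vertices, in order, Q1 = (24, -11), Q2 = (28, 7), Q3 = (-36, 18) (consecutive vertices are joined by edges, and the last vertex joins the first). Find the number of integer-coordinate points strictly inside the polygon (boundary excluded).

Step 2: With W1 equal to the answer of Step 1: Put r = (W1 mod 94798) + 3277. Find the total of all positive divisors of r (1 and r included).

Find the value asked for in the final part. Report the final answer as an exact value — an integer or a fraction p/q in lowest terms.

6300

Step 1: cross terms: (24*7 - 28*-11)=476, (28*18 - -36*7)=756, (-36*-11 - 24*18)=-36; twice the area = |1196| = 1196; area = 598; boundary points = 2 + 1 + 1 = 4; strictly interior points = area - boundary/2 + 1 = 597; answer 597
Step 2: W1 = 597; r = 3874; 3874 = 2 * 13 * 149; sigma = (1 + 2) * (1 + 13) * (1 + 149) = 3 * 14 * 150 = 6300; answer 6300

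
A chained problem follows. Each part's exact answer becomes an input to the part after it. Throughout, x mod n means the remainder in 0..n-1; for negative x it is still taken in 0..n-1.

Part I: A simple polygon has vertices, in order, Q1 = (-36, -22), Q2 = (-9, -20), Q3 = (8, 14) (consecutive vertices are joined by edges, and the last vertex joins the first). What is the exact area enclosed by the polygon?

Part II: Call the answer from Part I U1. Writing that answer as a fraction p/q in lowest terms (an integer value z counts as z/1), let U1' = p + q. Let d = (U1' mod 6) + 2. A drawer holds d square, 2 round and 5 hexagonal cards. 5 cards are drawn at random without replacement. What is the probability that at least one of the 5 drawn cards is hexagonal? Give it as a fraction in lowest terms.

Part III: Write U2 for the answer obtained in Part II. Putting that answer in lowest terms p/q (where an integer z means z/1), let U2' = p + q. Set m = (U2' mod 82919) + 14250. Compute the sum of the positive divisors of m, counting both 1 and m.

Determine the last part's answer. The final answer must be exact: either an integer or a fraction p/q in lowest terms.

14800

Part I: cross terms: (-36*-20 - -9*-22)=522, (-9*14 - 8*-20)=34, (8*-22 - -36*14)=328; twice the area = |884| = 884; area = 442; answer 442
Part II: U1 = 442; threaded value p + q = 443; d = 7; total draws C(14,5) = 2002; complement C(9,5) = 126; favorable 2002 - 126 = 1876; P = 134/143; answer 134/143
Part III: U2 = 134/143; threaded value p + q = 277; m = 14527; 14527 = 73 * 199; sigma = (1 + 73) * (1 + 199) = 74 * 200 = 14800; answer 14800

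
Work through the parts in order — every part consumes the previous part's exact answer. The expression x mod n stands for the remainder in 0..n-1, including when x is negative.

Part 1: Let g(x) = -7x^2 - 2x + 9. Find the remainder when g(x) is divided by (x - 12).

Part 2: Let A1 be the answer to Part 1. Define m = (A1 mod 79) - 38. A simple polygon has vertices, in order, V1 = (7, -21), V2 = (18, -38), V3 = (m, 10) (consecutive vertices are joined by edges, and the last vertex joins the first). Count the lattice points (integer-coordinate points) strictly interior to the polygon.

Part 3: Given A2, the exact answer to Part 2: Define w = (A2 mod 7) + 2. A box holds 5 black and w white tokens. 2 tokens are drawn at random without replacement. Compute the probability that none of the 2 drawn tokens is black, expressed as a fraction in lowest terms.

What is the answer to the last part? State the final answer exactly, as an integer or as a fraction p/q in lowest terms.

Part 1: remainder = value at the root: -7*(12)^2 - 2*(12)^1 + 9 = (-1008) + (-24) + (9) = -1023; answer -1023
Part 2: A1 = -1023; m = -34; cross terms: (7*-38 - 18*-21)=112, (18*10 - -34*-38)=-1112, (-34*-21 - 7*10)=644; twice the area = |-356| = 356; area = 178; boundary points = 1 + 4 + 1 = 6; strictly interior points = area - boundary/2 + 1 = 176; answer 176
Part 3: A2 = 176; w = 3; total draws C(8,2) = 28; favorable C(3,2) = 3; P = 3/28; answer 3/28

3/28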